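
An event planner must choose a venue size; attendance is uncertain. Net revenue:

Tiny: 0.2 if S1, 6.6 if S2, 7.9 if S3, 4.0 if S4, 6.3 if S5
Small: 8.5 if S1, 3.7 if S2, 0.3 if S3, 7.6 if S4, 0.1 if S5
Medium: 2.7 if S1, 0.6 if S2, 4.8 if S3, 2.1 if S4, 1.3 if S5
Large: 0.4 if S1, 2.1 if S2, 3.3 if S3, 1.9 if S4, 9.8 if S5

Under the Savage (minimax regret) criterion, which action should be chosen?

Column bests: S1=8.5, S2=6.6, S3=7.9, S4=7.6, S5=9.8.
Tiny regrets: 8.3, 0.0, 0.0, 3.6, 3.5 → max 8.3
Small regrets: 0.0, 2.9, 7.6, 0.0, 9.7 → max 9.7
Medium regrets: 5.8, 6.0, 3.1, 5.5, 8.5 → max 8.5
Large regrets: 8.1, 4.5, 4.6, 5.7, 0.0 → max 8.1
Smallest max regret = 8.1 → Large.

Large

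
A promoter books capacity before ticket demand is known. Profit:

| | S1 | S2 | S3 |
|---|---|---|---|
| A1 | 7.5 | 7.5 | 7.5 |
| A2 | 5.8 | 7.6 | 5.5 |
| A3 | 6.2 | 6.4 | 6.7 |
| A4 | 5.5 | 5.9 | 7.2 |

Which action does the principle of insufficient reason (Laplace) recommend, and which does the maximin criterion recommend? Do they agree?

Row averages: A1=7.5, A2=6.3, A3=193/30, A4=6.2
Highest average = 7.5 → A1.
Row minima: A1=7.5, A2=5.5, A3=6.2, A4=5.5
Best worst-case = 7.5 → A1.

laplace → A1; maximin → A1 (agree)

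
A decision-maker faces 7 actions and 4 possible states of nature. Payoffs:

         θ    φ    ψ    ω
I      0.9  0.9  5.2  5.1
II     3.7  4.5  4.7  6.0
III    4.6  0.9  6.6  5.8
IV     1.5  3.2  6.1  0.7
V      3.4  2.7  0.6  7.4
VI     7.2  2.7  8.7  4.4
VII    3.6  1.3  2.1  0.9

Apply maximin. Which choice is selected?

Row minima: I=0.9, II=3.7, III=0.9, IV=0.7, V=0.6, VI=2.7, VII=0.9
Best worst-case = 3.7 → II.

II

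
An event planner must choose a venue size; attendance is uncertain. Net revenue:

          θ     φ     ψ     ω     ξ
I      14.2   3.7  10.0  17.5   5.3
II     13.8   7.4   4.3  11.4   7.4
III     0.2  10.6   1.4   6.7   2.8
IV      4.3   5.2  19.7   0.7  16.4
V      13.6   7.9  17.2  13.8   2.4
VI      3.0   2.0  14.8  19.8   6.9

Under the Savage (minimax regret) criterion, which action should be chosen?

I

Column bests: θ=14.2, φ=10.6, ψ=19.7, ω=19.8, ξ=16.4.
I regrets: 0.0, 6.9, 9.7, 2.3, 11.1 → max 11.1
II regrets: 0.4, 3.2, 15.4, 8.4, 9.0 → max 15.4
III regrets: 14.0, 0.0, 18.3, 13.1, 13.6 → max 18.3
IV regrets: 9.9, 5.4, 0.0, 19.1, 0.0 → max 19.1
V regrets: 0.6, 2.7, 2.5, 6.0, 14.0 → max 14.0
VI regrets: 11.2, 8.6, 4.9, 0.0, 9.5 → max 11.2
Smallest max regret = 11.1 → I.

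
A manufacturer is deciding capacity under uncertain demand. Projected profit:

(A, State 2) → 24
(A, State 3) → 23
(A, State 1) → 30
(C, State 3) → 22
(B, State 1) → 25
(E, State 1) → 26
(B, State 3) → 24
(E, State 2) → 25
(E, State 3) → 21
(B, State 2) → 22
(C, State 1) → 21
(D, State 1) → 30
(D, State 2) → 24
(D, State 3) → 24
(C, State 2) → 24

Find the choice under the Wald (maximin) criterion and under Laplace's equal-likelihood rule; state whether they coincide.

Row minima: A=23, B=22, C=21, D=24, E=21
Best worst-case = 24 → D.
Row averages: A=77/3, B=71/3, C=67/3, D=26, E=24
Highest average = 26 → D.

maximin → D; laplace → D (agree)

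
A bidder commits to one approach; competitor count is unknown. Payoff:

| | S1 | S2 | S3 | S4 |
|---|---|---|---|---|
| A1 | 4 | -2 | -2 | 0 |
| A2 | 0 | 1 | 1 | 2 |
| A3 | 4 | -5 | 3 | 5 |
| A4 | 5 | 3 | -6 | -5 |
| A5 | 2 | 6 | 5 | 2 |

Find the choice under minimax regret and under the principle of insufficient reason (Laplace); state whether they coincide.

minimax regret → A5; laplace → A5 (agree)

Column bests: S1=5, S2=6, S3=5, S4=5.
A1 regrets: 1, 8, 7, 5 → max 8
A2 regrets: 5, 5, 4, 3 → max 5
A3 regrets: 1, 11, 2, 0 → max 11
A4 regrets: 0, 3, 11, 10 → max 11
A5 regrets: 3, 0, 0, 3 → max 3
Smallest max regret = 3 → A5.
Row averages: A1=0, A2=1, A3=1.75, A4=-0.75, A5=3.75
Highest average = 3.75 → A5.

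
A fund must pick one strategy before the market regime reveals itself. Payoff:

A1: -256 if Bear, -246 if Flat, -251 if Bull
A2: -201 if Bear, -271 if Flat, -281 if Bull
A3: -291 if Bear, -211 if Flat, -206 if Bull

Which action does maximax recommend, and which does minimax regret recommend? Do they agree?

Row maxima: A1=-246, A2=-201, A3=-206
Best best-case = -201 → A2.
Column bests: Bear=-201, Flat=-211, Bull=-206.
A1 regrets: 55, 35, 45 → max 55
A2 regrets: 0, 60, 75 → max 75
A3 regrets: 90, 0, 0 → max 90
Smallest max regret = 55 → A1.

maximax → A2; minimax regret → A1 (disagree)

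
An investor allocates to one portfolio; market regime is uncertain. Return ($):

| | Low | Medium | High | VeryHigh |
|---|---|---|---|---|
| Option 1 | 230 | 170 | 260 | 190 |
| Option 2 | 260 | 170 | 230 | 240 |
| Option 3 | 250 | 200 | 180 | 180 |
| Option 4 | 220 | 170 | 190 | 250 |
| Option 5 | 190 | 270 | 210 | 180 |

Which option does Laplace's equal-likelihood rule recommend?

Row averages: Option 1=212.5, Option 2=225, Option 3=202.5, Option 4=207.5, Option 5=212.5
Highest average = 225 → Option 2.

Option 2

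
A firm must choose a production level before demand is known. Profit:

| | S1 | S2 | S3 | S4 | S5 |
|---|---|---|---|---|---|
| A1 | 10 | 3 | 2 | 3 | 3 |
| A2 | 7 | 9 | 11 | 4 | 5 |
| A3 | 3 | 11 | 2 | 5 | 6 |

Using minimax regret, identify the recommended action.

A2

Column bests: S1=10, S2=11, S3=11, S4=5, S5=6.
A1 regrets: 0, 8, 9, 2, 3 → max 9
A2 regrets: 3, 2, 0, 1, 1 → max 3
A3 regrets: 7, 0, 9, 0, 0 → max 9
Smallest max regret = 3 → A2.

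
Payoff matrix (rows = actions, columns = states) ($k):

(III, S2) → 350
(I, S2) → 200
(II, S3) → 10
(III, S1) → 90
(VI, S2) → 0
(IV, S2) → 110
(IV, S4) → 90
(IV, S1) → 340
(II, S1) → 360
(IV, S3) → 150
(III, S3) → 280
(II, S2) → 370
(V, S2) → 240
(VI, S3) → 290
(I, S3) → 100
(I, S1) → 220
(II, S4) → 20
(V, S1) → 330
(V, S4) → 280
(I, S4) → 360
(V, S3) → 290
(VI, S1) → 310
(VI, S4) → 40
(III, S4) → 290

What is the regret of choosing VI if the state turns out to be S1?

50

Best payoff under S1 is 360.
Regret = 360 − 310 = 50.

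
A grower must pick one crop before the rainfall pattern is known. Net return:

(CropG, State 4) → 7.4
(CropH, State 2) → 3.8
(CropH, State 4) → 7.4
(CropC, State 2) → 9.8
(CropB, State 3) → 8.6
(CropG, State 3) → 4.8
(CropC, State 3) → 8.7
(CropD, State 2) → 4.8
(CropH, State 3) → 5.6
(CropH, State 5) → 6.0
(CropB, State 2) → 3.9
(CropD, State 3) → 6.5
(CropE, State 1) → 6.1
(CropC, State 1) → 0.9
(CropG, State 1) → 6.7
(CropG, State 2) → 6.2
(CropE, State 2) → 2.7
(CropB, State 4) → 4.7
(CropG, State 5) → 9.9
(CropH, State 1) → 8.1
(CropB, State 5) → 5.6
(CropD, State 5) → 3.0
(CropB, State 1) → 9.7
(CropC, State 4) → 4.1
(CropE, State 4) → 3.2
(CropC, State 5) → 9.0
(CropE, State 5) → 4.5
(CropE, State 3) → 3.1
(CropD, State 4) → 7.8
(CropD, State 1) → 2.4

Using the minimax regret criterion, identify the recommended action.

CropG

Column bests: State 1=9.7, State 2=9.8, State 3=8.7, State 4=7.8, State 5=9.9.
CropE regrets: 3.6, 7.1, 5.6, 4.6, 5.4 → max 7.1
CropC regrets: 8.8, 0.0, 0.0, 3.7, 0.9 → max 8.8
CropD regrets: 7.3, 5.0, 2.2, 0.0, 6.9 → max 7.3
CropH regrets: 1.6, 6.0, 3.1, 0.4, 3.9 → max 6.0
CropG regrets: 3.0, 3.6, 3.9, 0.4, 0.0 → max 3.9
CropB regrets: 0.0, 5.9, 0.1, 3.1, 4.3 → max 5.9
Smallest max regret = 3.9 → CropG.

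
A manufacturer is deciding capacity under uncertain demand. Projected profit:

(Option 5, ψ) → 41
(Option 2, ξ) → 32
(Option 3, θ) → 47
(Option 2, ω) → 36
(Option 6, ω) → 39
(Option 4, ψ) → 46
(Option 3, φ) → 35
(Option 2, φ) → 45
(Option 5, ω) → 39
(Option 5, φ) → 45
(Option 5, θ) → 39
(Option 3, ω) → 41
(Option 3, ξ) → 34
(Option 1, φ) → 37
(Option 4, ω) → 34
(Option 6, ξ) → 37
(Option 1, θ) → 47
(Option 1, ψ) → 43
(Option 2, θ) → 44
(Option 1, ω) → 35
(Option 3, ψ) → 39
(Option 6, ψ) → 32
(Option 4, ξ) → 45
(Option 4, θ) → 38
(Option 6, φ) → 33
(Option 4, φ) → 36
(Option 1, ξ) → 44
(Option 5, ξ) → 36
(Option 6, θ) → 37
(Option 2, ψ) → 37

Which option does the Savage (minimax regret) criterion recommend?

Option 1

Column bests: θ=47, φ=45, ψ=46, ω=41, ξ=45.
Option 1 regrets: 0, 8, 3, 6, 1 → max 8
Option 2 regrets: 3, 0, 9, 5, 13 → max 13
Option 3 regrets: 0, 10, 7, 0, 11 → max 11
Option 4 regrets: 9, 9, 0, 7, 0 → max 9
Option 5 regrets: 8, 0, 5, 2, 9 → max 9
Option 6 regrets: 10, 12, 14, 2, 8 → max 14
Smallest max regret = 8 → Option 1.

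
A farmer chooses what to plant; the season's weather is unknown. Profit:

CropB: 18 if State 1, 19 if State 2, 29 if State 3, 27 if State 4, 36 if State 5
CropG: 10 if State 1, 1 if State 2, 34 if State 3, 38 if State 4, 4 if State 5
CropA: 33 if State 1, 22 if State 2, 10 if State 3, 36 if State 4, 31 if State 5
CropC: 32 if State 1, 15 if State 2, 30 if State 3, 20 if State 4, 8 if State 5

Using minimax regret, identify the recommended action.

Column bests: State 1=33, State 2=22, State 3=34, State 4=38, State 5=36.
CropB regrets: 15, 3, 5, 11, 0 → max 15
CropG regrets: 23, 21, 0, 0, 32 → max 32
CropA regrets: 0, 0, 24, 2, 5 → max 24
CropC regrets: 1, 7, 4, 18, 28 → max 28
Smallest max regret = 15 → CropB.

CropB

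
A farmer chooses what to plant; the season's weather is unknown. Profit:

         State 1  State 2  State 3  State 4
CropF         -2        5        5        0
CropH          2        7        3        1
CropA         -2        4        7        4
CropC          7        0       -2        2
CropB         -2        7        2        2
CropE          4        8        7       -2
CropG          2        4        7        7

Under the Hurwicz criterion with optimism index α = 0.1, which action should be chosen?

CropF: 0.1·5 + 0.9·(-2) = -1.3
CropH: 0.1·7 + 0.9·1 = 1.6
CropA: 0.1·7 + 0.9·(-2) = -1.1
CropC: 0.1·7 + 0.9·(-2) = -1.1
CropB: 0.1·7 + 0.9·(-2) = -1.1
CropE: 0.1·8 + 0.9·(-2) = -1
CropG: 0.1·7 + 0.9·2 = 2.5
Highest Hurwicz score = 2.5 → CropG.

CropG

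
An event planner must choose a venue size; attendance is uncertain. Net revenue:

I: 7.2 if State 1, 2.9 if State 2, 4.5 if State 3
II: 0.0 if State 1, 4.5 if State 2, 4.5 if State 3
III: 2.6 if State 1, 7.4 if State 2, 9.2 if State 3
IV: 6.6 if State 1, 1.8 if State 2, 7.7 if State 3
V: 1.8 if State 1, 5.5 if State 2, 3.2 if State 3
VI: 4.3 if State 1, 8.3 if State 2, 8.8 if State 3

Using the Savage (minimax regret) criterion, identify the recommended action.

VI

Column bests: State 1=7.2, State 2=8.3, State 3=9.2.
I regrets: 0.0, 5.4, 4.7 → max 5.4
II regrets: 7.2, 3.8, 4.7 → max 7.2
III regrets: 4.6, 0.9, 0.0 → max 4.6
IV regrets: 0.6, 6.5, 1.5 → max 6.5
V regrets: 5.4, 2.8, 6.0 → max 6.0
VI regrets: 2.9, 0.0, 0.4 → max 2.9
Smallest max regret = 2.9 → VI.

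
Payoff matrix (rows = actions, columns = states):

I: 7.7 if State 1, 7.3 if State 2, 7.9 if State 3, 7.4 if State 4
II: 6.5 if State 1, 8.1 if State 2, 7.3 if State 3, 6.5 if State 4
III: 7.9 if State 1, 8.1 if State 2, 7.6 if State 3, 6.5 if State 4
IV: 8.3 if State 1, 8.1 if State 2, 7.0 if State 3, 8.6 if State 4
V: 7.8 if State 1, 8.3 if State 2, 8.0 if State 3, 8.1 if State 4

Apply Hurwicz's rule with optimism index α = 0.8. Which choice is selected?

IV

I: 0.8·7.9 + 0.2·7.3 = 7.78
II: 0.8·8.1 + 0.2·6.5 = 7.78
III: 0.8·8.1 + 0.2·6.5 = 7.78
IV: 0.8·8.6 + 0.2·7.0 = 8.28
V: 0.8·8.3 + 0.2·7.8 = 8.2
Highest Hurwicz score = 8.28 → IV.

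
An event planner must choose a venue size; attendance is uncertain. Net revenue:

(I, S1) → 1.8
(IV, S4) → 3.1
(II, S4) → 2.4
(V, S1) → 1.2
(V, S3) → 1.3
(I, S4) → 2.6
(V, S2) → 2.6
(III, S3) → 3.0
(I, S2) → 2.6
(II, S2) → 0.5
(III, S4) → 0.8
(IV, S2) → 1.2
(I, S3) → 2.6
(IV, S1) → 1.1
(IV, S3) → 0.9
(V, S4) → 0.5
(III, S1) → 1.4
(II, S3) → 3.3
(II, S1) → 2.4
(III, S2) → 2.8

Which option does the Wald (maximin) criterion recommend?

I

Row minima: I=1.8, II=0.5, III=0.8, IV=0.9, V=0.5
Best worst-case = 1.8 → I.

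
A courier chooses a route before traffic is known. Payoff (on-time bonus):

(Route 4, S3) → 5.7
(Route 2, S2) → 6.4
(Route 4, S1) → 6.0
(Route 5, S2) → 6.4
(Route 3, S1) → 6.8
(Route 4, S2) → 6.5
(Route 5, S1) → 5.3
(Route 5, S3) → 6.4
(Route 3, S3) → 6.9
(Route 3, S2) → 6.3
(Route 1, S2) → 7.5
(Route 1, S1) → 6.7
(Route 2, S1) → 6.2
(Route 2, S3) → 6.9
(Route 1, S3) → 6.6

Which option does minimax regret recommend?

Route 1

Column bests: S1=6.8, S2=7.5, S3=6.9.
Route 1 regrets: 0.1, 0.0, 0.3 → max 0.3
Route 2 regrets: 0.6, 1.1, 0.0 → max 1.1
Route 3 regrets: 0.0, 1.2, 0.0 → max 1.2
Route 4 regrets: 0.8, 1.0, 1.2 → max 1.2
Route 5 regrets: 1.5, 1.1, 0.5 → max 1.5
Smallest max regret = 0.3 → Route 1.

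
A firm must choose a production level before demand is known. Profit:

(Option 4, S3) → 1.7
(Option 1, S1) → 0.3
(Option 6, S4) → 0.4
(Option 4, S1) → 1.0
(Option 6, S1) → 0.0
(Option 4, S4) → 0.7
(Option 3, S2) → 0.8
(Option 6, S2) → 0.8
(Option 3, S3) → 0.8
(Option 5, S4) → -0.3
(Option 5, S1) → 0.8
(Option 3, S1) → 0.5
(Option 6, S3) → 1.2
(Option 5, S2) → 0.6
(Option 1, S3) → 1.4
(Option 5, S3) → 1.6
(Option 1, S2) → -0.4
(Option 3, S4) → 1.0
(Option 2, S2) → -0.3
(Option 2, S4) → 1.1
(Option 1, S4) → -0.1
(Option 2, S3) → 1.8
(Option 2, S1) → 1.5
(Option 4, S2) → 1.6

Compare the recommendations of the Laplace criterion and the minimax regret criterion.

Row averages: Option 1=0.3, Option 2=1.025, Option 3=0.775, Option 4=1.25, Option 5=0.675, Option 6=0.6
Highest average = 1.25 → Option 4.
Column bests: S1=1.5, S2=1.6, S3=1.8, S4=1.1.
Option 1 regrets: 1.2, 2.0, 0.4, 1.2 → max 2.0
Option 2 regrets: 0.0, 1.9, 0.0, 0.0 → max 1.9
Option 3 regrets: 1.0, 0.8, 1.0, 0.1 → max 1.0
Option 4 regrets: 0.5, 0.0, 0.1, 0.4 → max 0.5
Option 5 regrets: 0.7, 1.0, 0.2, 1.4 → max 1.4
Option 6 regrets: 1.5, 0.8, 0.6, 0.7 → max 1.5
Smallest max regret = 0.5 → Option 4.

laplace → Option 4; minimax regret → Option 4 (agree)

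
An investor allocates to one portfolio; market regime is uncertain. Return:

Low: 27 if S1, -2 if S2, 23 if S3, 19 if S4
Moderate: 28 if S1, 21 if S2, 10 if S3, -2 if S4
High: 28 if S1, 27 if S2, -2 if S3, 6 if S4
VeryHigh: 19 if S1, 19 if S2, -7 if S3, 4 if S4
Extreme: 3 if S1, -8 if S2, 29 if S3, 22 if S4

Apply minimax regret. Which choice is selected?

Moderate

Column bests: S1=28, S2=27, S3=29, S4=22.
Low regrets: 1, 29, 6, 3 → max 29
Moderate regrets: 0, 6, 19, 24 → max 24
High regrets: 0, 0, 31, 16 → max 31
VeryHigh regrets: 9, 8, 36, 18 → max 36
Extreme regrets: 25, 35, 0, 0 → max 35
Smallest max regret = 24 → Moderate.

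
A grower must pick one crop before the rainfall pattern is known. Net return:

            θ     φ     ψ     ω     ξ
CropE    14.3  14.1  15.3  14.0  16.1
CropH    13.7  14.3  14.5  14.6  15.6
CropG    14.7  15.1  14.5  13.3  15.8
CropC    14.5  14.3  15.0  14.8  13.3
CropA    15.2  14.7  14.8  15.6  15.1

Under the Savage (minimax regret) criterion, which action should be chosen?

Column bests: θ=15.2, φ=15.1, ψ=15.3, ω=15.6, ξ=16.1.
CropE regrets: 0.9, 1.0, 0.0, 1.6, 0.0 → max 1.6
CropH regrets: 1.5, 0.8, 0.8, 1.0, 0.5 → max 1.5
CropG regrets: 0.5, 0.0, 0.8, 2.3, 0.3 → max 2.3
CropC regrets: 0.7, 0.8, 0.3, 0.8, 2.8 → max 2.8
CropA regrets: 0.0, 0.4, 0.5, 0.0, 1.0 → max 1.0
Smallest max regret = 1.0 → CropA.

CropA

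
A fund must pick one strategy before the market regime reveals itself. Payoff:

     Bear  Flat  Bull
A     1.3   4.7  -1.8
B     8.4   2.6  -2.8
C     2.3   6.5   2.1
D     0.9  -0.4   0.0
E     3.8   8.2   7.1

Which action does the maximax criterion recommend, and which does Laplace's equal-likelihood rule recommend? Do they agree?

maximax → B; laplace → E (disagree)

Row maxima: A=4.7, B=8.4, C=6.5, D=0.9, E=8.2
Best best-case = 8.4 → B.
Row averages: A=1.4, B=41/15, C=109/30, D=1/6, E=191/30
Highest average = 191/30 → E.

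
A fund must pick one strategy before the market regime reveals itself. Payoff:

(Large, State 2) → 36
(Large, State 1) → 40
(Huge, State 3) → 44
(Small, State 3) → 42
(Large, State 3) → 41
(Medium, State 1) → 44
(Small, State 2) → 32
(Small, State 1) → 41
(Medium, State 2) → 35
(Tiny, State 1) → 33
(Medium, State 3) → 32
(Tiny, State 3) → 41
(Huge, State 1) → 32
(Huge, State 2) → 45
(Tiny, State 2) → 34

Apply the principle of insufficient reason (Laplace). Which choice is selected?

Huge

Row averages: Tiny=36, Small=115/3, Medium=37, Large=39, Huge=121/3
Highest average = 121/3 → Huge.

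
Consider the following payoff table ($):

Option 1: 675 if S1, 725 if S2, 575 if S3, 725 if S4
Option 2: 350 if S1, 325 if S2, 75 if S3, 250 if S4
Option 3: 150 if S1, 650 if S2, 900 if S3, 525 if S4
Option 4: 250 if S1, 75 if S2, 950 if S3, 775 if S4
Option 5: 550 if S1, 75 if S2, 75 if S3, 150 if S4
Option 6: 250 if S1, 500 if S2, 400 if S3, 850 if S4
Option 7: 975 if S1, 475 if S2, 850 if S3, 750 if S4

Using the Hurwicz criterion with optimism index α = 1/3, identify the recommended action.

Option 1: 1/3·725 + 2/3·575 = 625
Option 2: 1/3·350 + 2/3·75 = 500/3
Option 3: 1/3·900 + 2/3·150 = 400
Option 4: 1/3·950 + 2/3·75 = 1100/3
Option 5: 1/3·550 + 2/3·75 = 700/3
Option 6: 1/3·850 + 2/3·250 = 450
Option 7: 1/3·975 + 2/3·475 = 1925/3
Highest Hurwicz score = 1925/3 → Option 7.

Option 7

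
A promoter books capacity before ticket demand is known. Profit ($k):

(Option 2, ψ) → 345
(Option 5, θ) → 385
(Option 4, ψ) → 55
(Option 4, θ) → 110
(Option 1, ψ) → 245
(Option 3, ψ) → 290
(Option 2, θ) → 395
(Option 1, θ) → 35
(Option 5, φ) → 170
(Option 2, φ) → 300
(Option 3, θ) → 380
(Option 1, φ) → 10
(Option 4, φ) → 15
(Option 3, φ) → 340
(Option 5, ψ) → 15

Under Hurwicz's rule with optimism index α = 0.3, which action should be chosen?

Option 2

Option 1: 0.3·245 + 0.7·10 = 80.5
Option 2: 0.3·395 + 0.7·300 = 328.5
Option 3: 0.3·380 + 0.7·290 = 317
Option 4: 0.3·110 + 0.7·15 = 43.5
Option 5: 0.3·385 + 0.7·15 = 126
Highest Hurwicz score = 328.5 → Option 2.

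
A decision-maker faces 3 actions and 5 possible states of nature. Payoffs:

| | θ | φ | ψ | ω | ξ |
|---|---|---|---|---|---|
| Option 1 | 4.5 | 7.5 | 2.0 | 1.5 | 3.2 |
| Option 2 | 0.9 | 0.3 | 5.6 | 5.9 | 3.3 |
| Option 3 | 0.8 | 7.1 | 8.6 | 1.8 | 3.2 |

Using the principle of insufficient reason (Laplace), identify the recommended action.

Row averages: Option 1=3.74, Option 2=3.2, Option 3=4.3
Highest average = 4.3 → Option 3.

Option 3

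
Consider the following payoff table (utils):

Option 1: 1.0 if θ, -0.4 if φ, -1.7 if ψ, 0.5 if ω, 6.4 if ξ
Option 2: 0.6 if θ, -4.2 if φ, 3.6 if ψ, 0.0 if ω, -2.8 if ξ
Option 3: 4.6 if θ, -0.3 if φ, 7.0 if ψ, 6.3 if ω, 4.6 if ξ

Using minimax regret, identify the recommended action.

Option 3

Column bests: θ=4.6, φ=-0.3, ψ=7.0, ω=6.3, ξ=6.4.
Option 1 regrets: 3.6, 0.1, 8.7, 5.8, 0.0 → max 8.7
Option 2 regrets: 4.0, 3.9, 3.4, 6.3, 9.2 → max 9.2
Option 3 regrets: 0.0, 0.0, 0.0, 0.0, 1.8 → max 1.8
Smallest max regret = 1.8 → Option 3.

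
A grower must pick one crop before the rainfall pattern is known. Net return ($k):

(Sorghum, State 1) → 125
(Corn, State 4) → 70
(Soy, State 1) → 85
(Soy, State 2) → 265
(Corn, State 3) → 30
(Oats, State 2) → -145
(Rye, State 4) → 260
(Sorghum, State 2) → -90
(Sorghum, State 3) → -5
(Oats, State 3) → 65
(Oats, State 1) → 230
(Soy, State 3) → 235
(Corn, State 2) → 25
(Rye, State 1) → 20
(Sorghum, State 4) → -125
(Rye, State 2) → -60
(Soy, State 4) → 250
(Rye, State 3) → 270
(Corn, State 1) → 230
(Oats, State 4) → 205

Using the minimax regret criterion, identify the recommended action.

Column bests: State 1=230, State 2=265, State 3=270, State 4=260.
Oats regrets: 0, 410, 205, 55 → max 410
Soy regrets: 145, 0, 35, 10 → max 145
Rye regrets: 210, 325, 0, 0 → max 325
Corn regrets: 0, 240, 240, 190 → max 240
Sorghum regrets: 105, 355, 275, 385 → max 385
Smallest max regret = 145 → Soy.

Soy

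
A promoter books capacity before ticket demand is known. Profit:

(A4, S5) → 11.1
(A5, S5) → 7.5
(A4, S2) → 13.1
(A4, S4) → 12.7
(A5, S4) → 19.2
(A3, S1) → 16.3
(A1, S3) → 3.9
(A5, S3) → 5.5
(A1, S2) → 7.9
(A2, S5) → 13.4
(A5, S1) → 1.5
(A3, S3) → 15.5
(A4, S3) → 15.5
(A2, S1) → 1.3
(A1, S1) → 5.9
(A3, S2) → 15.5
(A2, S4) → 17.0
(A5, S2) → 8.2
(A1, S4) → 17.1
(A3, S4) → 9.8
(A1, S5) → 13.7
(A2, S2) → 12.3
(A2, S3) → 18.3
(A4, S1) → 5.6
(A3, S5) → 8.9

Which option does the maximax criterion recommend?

Row maxima: A1=17.1, A2=18.3, A3=16.3, A4=15.5, A5=19.2
Best best-case = 19.2 → A5.

A5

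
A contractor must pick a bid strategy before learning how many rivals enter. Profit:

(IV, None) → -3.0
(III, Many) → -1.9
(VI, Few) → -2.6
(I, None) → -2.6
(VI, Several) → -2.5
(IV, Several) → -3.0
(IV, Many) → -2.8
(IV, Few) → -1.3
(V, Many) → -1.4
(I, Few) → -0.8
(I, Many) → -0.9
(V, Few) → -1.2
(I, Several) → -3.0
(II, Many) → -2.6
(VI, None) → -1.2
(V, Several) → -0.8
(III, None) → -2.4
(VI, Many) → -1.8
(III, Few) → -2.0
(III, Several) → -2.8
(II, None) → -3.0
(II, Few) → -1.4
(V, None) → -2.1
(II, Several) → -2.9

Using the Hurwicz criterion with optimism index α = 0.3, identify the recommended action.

V

I: 0.3·(-0.8) + 0.7·(-3.0) = -2.34
II: 0.3·(-1.4) + 0.7·(-3.0) = -2.52
III: 0.3·(-1.9) + 0.7·(-2.8) = -2.53
IV: 0.3·(-1.3) + 0.7·(-3.0) = -2.49
V: 0.3·(-0.8) + 0.7·(-2.1) = -1.71
VI: 0.3·(-1.2) + 0.7·(-2.6) = -2.18
Highest Hurwicz score = -1.71 → V.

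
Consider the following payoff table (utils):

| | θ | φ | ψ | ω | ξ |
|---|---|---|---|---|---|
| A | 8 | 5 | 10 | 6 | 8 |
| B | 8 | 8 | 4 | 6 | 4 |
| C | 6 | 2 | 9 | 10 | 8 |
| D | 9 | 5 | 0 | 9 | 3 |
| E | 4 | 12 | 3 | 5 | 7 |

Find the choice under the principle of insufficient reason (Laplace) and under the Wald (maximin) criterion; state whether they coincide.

laplace → A; maximin → A (agree)

Row averages: A=7.4, B=6, C=7, D=5.2, E=6.2
Highest average = 7.4 → A.
Row minima: A=5, B=4, C=2, D=0, E=3
Best worst-case = 5 → A.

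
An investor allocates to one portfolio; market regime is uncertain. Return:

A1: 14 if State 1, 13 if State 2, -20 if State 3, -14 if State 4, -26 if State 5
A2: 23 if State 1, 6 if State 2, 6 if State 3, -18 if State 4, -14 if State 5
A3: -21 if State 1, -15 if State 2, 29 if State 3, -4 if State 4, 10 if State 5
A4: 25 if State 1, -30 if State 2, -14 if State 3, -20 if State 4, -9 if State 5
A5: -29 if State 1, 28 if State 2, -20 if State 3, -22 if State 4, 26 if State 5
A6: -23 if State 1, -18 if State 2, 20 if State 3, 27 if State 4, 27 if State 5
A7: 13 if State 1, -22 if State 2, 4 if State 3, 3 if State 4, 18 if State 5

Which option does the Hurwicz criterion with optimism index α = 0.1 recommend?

A2

A1: 0.1·14 + 0.9·(-26) = -22
A2: 0.1·23 + 0.9·(-18) = -13.9
A3: 0.1·29 + 0.9·(-21) = -16
A4: 0.1·25 + 0.9·(-30) = -24.5
A5: 0.1·28 + 0.9·(-29) = -23.3
A6: 0.1·27 + 0.9·(-23) = -18
A7: 0.1·18 + 0.9·(-22) = -18
Highest Hurwicz score = -13.9 → A2.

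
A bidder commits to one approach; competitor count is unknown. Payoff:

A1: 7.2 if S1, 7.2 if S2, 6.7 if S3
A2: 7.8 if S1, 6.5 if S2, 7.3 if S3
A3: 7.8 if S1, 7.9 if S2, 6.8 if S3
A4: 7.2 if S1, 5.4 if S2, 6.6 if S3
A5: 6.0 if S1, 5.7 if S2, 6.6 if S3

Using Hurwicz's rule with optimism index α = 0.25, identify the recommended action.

A1: 0.25·7.2 + 0.75·6.7 = 6.825
A2: 0.25·7.8 + 0.75·6.5 = 6.825
A3: 0.25·7.9 + 0.75·6.8 = 7.075
A4: 0.25·7.2 + 0.75·5.4 = 5.85
A5: 0.25·6.6 + 0.75·5.7 = 5.925
Highest Hurwicz score = 7.075 → A3.

A3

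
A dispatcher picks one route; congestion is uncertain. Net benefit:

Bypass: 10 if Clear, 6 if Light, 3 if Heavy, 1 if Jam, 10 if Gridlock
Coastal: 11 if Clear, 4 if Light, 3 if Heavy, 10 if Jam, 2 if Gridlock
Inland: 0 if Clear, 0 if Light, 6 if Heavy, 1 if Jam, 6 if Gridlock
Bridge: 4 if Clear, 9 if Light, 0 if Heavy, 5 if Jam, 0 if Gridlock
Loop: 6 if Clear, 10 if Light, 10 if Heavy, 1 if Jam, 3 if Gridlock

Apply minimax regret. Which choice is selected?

Coastal

Column bests: Clear=11, Light=10, Heavy=10, Jam=10, Gridlock=10.
Bypass regrets: 1, 4, 7, 9, 0 → max 9
Coastal regrets: 0, 6, 7, 0, 8 → max 8
Inland regrets: 11, 10, 4, 9, 4 → max 11
Bridge regrets: 7, 1, 10, 5, 10 → max 10
Loop regrets: 5, 0, 0, 9, 7 → max 9
Smallest max regret = 8 → Coastal.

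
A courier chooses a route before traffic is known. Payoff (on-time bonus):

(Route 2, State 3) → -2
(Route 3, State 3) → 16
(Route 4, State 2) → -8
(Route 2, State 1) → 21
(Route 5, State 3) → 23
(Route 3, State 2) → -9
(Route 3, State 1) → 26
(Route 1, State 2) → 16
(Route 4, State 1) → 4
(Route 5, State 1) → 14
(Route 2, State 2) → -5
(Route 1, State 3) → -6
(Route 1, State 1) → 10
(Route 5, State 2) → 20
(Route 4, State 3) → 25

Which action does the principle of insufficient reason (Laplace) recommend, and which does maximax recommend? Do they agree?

laplace → Route 5; maximax → Route 3 (disagree)

Row averages: Route 1=20/3, Route 2=14/3, Route 3=11, Route 4=7, Route 5=19
Highest average = 19 → Route 5.
Row maxima: Route 1=16, Route 2=21, Route 3=26, Route 4=25, Route 5=23
Best best-case = 26 → Route 3.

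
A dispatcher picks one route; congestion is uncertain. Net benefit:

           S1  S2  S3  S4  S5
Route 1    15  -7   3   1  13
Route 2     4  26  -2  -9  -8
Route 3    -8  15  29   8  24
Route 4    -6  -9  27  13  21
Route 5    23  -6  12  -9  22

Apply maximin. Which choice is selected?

Row minima: Route 1=-7, Route 2=-9, Route 3=-8, Route 4=-9, Route 5=-9
Best worst-case = -7 → Route 1.

Route 1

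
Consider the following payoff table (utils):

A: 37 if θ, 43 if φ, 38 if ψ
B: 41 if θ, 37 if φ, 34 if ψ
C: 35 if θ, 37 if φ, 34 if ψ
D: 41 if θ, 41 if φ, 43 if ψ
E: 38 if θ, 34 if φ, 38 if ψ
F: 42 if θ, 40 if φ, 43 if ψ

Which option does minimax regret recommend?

Column bests: θ=42, φ=43, ψ=43.
A regrets: 5, 0, 5 → max 5
B regrets: 1, 6, 9 → max 9
C regrets: 7, 6, 9 → max 9
D regrets: 1, 2, 0 → max 2
E regrets: 4, 9, 5 → max 9
F regrets: 0, 3, 0 → max 3
Smallest max regret = 2 → D.

D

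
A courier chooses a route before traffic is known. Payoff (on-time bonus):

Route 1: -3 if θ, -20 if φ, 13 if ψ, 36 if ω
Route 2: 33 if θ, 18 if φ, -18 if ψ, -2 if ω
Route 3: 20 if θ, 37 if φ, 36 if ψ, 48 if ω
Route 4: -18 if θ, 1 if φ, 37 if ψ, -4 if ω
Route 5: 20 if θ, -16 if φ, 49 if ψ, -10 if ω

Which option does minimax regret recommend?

Column bests: θ=33, φ=37, ψ=49, ω=48.
Route 1 regrets: 36, 57, 36, 12 → max 57
Route 2 regrets: 0, 19, 67, 50 → max 67
Route 3 regrets: 13, 0, 13, 0 → max 13
Route 4 regrets: 51, 36, 12, 52 → max 52
Route 5 regrets: 13, 53, 0, 58 → max 58
Smallest max regret = 13 → Route 3.

Route 3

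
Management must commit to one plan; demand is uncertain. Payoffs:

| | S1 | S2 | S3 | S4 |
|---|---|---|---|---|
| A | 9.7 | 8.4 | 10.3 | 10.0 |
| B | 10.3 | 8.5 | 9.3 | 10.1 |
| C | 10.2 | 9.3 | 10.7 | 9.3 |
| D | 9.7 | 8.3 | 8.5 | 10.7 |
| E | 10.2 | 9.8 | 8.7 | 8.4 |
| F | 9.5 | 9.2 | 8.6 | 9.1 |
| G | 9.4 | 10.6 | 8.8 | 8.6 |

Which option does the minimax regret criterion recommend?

C

Column bests: S1=10.3, S2=10.6, S3=10.7, S4=10.7.
A regrets: 0.6, 2.2, 0.4, 0.7 → max 2.2
B regrets: 0.0, 2.1, 1.4, 0.6 → max 2.1
C regrets: 0.1, 1.3, 0.0, 1.4 → max 1.4
D regrets: 0.6, 2.3, 2.2, 0.0 → max 2.3
E regrets: 0.1, 0.8, 2.0, 2.3 → max 2.3
F regrets: 0.8, 1.4, 2.1, 1.6 → max 2.1
G regrets: 0.9, 0.0, 1.9, 2.1 → max 2.1
Smallest max regret = 1.4 → C.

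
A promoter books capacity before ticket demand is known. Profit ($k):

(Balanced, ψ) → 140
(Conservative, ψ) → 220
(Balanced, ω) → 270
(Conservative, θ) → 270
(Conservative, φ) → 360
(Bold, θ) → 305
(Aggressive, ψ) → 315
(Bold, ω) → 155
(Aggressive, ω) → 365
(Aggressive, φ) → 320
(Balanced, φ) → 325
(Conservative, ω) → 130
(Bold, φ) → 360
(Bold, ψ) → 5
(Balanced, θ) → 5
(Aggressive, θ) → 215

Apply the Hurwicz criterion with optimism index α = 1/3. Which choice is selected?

Conservative: 1/3·360 + 2/3·130 = 620/3
Balanced: 1/3·325 + 2/3·5 = 335/3
Aggressive: 1/3·365 + 2/3·215 = 265
Bold: 1/3·360 + 2/3·5 = 370/3
Highest Hurwicz score = 265 → Aggressive.

Aggressive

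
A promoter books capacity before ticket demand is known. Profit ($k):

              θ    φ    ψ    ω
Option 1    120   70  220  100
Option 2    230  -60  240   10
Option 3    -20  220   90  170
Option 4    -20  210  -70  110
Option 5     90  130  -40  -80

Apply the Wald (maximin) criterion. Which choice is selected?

Option 1

Row minima: Option 1=70, Option 2=-60, Option 3=-20, Option 4=-70, Option 5=-80
Best worst-case = 70 → Option 1.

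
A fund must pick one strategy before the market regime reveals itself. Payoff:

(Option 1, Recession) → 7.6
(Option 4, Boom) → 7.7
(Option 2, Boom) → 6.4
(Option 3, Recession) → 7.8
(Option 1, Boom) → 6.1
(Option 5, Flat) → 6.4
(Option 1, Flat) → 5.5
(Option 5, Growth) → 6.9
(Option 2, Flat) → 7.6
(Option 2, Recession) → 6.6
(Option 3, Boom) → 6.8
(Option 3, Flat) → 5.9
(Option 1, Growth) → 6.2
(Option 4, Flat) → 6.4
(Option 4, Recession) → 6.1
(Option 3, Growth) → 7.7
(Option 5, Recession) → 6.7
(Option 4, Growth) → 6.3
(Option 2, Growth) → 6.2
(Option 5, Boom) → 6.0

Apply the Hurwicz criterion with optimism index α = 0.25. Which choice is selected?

Option 1: 0.25·7.6 + 0.75·5.5 = 6.025
Option 2: 0.25·7.6 + 0.75·6.2 = 6.55
Option 3: 0.25·7.8 + 0.75·5.9 = 6.375
Option 4: 0.25·7.7 + 0.75·6.1 = 6.5
Option 5: 0.25·6.9 + 0.75·6.0 = 6.225
Highest Hurwicz score = 6.55 → Option 2.

Option 2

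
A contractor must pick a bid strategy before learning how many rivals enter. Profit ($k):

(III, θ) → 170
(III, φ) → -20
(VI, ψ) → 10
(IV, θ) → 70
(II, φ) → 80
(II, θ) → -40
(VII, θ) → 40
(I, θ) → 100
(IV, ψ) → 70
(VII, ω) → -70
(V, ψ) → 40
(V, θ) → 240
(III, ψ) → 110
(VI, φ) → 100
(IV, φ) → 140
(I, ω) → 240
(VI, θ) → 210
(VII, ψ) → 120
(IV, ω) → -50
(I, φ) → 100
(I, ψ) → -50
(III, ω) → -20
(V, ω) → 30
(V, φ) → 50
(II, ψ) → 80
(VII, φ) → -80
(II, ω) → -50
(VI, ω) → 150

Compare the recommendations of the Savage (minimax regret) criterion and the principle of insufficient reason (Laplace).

Column bests: θ=240, φ=140, ψ=120, ω=240.
I regrets: 140, 40, 170, 0 → max 170
II regrets: 280, 60, 40, 290 → max 290
III regrets: 70, 160, 10, 260 → max 260
IV regrets: 170, 0, 50, 290 → max 290
V regrets: 0, 90, 80, 210 → max 210
VI regrets: 30, 40, 110, 90 → max 110
VII regrets: 200, 220, 0, 310 → max 310
Smallest max regret = 110 → VI.
Row averages: I=97.5, II=17.5, III=60, IV=57.5, V=90, VI=117.5, VII=2.5
Highest average = 117.5 → VI.

minimax regret → VI; laplace → VI (agree)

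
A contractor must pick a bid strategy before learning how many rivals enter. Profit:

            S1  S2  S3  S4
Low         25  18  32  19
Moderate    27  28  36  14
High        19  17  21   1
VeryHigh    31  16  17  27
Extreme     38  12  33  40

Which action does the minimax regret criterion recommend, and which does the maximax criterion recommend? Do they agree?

minimax regret → Extreme; maximax → Extreme (agree)

Column bests: S1=38, S2=28, S3=36, S4=40.
Low regrets: 13, 10, 4, 21 → max 21
Moderate regrets: 11, 0, 0, 26 → max 26
High regrets: 19, 11, 15, 39 → max 39
VeryHigh regrets: 7, 12, 19, 13 → max 19
Extreme regrets: 0, 16, 3, 0 → max 16
Smallest max regret = 16 → Extreme.
Row maxima: Low=32, Moderate=36, High=21, VeryHigh=31, Extreme=40
Best best-case = 40 → Extreme.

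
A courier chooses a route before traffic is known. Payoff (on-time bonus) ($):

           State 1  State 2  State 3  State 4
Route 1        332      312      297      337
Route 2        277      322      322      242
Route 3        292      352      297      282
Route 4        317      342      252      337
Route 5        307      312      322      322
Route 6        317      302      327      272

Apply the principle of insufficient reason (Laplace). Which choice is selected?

Row averages: Route 1=319.5, Route 2=290.75, Route 3=305.75, Route 4=312, Route 5=315.75, Route 6=304.5
Highest average = 319.5 → Route 1.

Route 1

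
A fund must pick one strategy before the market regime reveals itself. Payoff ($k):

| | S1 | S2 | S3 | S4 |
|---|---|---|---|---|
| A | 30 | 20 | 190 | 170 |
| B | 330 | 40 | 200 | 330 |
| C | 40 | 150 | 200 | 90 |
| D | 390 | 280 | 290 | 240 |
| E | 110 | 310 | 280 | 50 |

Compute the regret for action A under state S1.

Best payoff under S1 is 390.
Regret = 390 − 30 = 360.

360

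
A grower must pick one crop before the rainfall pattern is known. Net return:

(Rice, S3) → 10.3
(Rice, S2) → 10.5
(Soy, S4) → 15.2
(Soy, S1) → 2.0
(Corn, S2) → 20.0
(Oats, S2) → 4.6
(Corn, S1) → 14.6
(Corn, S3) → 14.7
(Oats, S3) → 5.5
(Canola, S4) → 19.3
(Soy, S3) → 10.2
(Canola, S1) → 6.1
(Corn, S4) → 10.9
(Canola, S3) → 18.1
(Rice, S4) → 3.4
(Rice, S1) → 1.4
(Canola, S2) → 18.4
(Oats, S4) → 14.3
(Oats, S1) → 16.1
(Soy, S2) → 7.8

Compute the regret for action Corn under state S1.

Best payoff under S1 is 16.1.
Regret = 16.1 − 14.6 = 1.5.

1.5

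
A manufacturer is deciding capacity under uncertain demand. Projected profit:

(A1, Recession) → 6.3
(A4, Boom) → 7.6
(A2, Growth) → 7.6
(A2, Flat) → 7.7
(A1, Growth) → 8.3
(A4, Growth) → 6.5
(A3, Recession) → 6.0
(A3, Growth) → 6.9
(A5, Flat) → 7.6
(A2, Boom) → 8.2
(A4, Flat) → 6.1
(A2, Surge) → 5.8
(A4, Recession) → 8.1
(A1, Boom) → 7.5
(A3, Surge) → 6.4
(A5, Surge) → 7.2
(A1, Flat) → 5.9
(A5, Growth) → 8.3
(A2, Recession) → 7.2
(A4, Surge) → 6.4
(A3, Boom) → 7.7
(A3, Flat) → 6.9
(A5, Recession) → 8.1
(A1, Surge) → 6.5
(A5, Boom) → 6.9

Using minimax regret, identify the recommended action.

A5

Column bests: Recession=8.1, Flat=7.7, Growth=8.3, Boom=8.2, Surge=7.2.
A1 regrets: 1.8, 1.8, 0.0, 0.7, 0.7 → max 1.8
A2 regrets: 0.9, 0.0, 0.7, 0.0, 1.4 → max 1.4
A3 regrets: 2.1, 0.8, 1.4, 0.5, 0.8 → max 2.1
A4 regrets: 0.0, 1.6, 1.8, 0.6, 0.8 → max 1.8
A5 regrets: 0.0, 0.1, 0.0, 1.3, 0.0 → max 1.3
Smallest max regret = 1.3 → A5.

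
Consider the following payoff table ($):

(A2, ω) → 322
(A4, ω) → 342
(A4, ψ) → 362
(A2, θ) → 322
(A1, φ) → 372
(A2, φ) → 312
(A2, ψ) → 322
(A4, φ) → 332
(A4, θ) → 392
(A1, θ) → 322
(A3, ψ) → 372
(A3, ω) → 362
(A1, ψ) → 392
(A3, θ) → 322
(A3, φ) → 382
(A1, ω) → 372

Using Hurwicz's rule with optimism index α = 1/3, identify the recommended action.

A1: 1/3·392 + 2/3·322 = 1036/3
A2: 1/3·322 + 2/3·312 = 946/3
A3: 1/3·382 + 2/3·322 = 342
A4: 1/3·392 + 2/3·332 = 352
Highest Hurwicz score = 352 → A4.

A4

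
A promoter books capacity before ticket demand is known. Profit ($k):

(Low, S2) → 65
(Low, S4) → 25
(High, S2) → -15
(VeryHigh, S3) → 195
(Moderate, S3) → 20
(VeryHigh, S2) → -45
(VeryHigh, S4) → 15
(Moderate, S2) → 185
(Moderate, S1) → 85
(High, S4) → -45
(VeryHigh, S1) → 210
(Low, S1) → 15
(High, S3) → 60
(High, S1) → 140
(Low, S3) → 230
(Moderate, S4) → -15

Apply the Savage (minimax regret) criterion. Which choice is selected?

Low

Column bests: S1=210, S2=185, S3=230, S4=25.
Low regrets: 195, 120, 0, 0 → max 195
Moderate regrets: 125, 0, 210, 40 → max 210
High regrets: 70, 200, 170, 70 → max 200
VeryHigh regrets: 0, 230, 35, 10 → max 230
Smallest max regret = 195 → Low.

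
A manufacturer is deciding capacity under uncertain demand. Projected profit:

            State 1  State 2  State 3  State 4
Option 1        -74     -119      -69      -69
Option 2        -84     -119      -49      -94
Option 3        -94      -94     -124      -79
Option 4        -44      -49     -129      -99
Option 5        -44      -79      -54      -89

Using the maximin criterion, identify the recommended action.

Option 5

Row minima: Option 1=-119, Option 2=-119, Option 3=-124, Option 4=-129, Option 5=-89
Best worst-case = -89 → Option 5.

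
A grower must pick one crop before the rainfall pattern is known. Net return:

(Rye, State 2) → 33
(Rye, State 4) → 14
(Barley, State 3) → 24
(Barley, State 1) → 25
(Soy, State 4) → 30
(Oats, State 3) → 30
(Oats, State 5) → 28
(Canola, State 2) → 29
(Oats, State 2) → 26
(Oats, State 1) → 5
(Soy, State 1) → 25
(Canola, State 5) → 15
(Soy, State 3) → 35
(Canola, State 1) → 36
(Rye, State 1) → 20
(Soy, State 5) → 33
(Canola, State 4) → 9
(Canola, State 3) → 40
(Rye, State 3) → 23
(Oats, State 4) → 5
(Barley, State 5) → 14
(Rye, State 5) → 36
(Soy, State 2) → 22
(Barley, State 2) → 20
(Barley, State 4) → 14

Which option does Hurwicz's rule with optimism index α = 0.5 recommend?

Soy

Canola: 0.5·40 + 0.5·9 = 24.5
Rye: 0.5·36 + 0.5·14 = 25
Barley: 0.5·25 + 0.5·14 = 19.5
Oats: 0.5·30 + 0.5·5 = 17.5
Soy: 0.5·35 + 0.5·22 = 28.5
Highest Hurwicz score = 28.5 → Soy.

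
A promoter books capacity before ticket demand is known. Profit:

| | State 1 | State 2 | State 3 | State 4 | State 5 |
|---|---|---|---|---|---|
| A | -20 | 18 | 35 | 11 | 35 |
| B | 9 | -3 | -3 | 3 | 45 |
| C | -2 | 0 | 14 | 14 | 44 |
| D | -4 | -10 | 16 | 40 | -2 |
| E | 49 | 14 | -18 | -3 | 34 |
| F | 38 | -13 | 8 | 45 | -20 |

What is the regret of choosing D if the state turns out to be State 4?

5

Best payoff under State 4 is 45.
Regret = 45 − 40 = 5.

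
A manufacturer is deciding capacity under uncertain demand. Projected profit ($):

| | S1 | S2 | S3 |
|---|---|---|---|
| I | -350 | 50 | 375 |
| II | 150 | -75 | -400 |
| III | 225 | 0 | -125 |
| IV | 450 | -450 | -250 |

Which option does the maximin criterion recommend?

III

Row minima: I=-350, II=-400, III=-125, IV=-450
Best worst-case = -125 → III.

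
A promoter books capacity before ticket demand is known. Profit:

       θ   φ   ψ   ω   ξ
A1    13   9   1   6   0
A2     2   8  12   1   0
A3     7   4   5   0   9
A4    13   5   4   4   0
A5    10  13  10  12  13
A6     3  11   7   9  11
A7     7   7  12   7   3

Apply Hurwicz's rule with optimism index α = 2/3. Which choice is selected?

A5

A1: 2/3·13 + 1/3·0 = 26/3
A2: 2/3·12 + 1/3·0 = 8
A3: 2/3·9 + 1/3·0 = 6
A4: 2/3·13 + 1/3·0 = 26/3
A5: 2/3·13 + 1/3·10 = 12
A6: 2/3·11 + 1/3·3 = 25/3
A7: 2/3·12 + 1/3·3 = 9
Highest Hurwicz score = 12 → A5.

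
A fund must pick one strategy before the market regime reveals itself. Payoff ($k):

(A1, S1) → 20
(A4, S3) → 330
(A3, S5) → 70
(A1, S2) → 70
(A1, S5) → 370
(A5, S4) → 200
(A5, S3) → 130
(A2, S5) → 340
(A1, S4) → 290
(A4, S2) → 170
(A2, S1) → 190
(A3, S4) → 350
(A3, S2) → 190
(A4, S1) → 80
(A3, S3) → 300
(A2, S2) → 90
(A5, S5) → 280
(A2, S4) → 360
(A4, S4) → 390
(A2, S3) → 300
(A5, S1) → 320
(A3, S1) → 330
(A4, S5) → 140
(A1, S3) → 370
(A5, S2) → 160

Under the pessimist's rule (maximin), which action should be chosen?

A5

Row minima: A1=20, A2=90, A3=70, A4=80, A5=130
Best worst-case = 130 → A5.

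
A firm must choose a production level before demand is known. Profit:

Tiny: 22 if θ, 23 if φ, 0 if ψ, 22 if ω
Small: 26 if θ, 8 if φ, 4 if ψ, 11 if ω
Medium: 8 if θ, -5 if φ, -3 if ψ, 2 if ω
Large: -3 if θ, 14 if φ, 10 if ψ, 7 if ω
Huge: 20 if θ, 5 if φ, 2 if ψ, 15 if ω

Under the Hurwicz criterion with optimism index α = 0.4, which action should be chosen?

Small

Tiny: 0.4·23 + 0.6·0 = 9.2
Small: 0.4·26 + 0.6·4 = 12.8
Medium: 0.4·8 + 0.6·(-5) = 0.2
Large: 0.4·14 + 0.6·(-3) = 3.8
Huge: 0.4·20 + 0.6·2 = 9.2
Highest Hurwicz score = 12.8 → Small.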